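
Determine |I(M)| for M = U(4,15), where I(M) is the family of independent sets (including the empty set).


Independent sets of U(4,15) are all subsets of size <= 4.
Count = (15 choose 0) + (15 choose 1) + (15 choose 2) + (15 choose 3) + (15 choose 4)
     = 1 + 15 + 105 + 455 + 1365
     = 1941.

1941


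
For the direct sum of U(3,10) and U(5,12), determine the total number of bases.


Bases of a direct sum M1 + M2: |B| = |B(M1)| * |B(M2)|.
|B(U(3,10))| = C(10,3) = 120.
|B(U(5,12))| = C(12,5) = 792.
Total bases = 120 * 792 = 95040.

95040


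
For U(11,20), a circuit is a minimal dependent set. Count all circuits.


In U(11,20), circuits are the (12)-element subsets.
Any set of 12 elements is dependent, and removing any one element gives
an independent set of size 11, so it is a minimal dependent set.
Number of circuits = (20 choose 12) = 125970.

125970


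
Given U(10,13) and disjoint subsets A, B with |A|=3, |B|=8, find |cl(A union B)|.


|A union B| = 3 + 8 = 11 (disjoint).
In U(10,13), cl(S) = S if |S| < 10, else cl(S) = E.
Since 11 >= 10, cl(A union B) = E.
|cl(A union B)| = 13.

13


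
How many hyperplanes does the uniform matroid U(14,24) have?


Hyperplanes of U(14,24) are flats of rank 13.
In a uniform matroid, these are exactly the (13)-element subsets.
Count = C(24,13) = 2496144.

2496144


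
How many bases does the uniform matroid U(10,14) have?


Bases of U(10,14) are all 10-element subsets of the 14-element ground set.
Number of bases = C(14,10).
C(14,10) = 14! / (10! * 4!) = 1001.

1001


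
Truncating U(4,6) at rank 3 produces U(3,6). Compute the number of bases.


Truncating U(4,6) to rank 3 gives U(3,6).
Bases of U(3,6) are all 3-element subsets of 6 elements.
Number of bases = C(6,3) = (6 * 5 * 4) / (1 * 2 * 3) = 20.

20


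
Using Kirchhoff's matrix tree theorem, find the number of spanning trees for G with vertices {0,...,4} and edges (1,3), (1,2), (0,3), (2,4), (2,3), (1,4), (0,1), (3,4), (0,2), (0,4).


By Kirchhoff's matrix tree theorem, the number of spanning trees equals
the determinant of any cofactor of the Laplacian matrix L.
G has 5 vertices and 10 edges.
Computing the (4 x 4) cofactor determinant gives 125.

125


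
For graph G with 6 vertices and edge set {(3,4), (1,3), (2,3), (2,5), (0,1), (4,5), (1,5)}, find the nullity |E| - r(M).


Cycle rank (nullity) = |E| - r(M) = |E| - (|V| - c).
|E| = 7, |V| = 6, c = 1.
Nullity = 7 - (6 - 1) = 7 - 5 = 2.

2


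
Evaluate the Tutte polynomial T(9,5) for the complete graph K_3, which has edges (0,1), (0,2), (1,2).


T(K_3; x,y) = x^2 + x + y.
T(9,5) = 81 + 9 + 5 = 95.

95


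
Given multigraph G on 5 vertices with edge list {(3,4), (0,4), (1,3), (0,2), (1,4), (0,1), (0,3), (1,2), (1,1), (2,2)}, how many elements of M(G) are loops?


In a graphic matroid, a loop is a self-loop edge (u,u) with rank 0.
Examining all 10 edges for self-loops...
Self-loops found: (1,1), (2,2)
Number of loops = 2.

2


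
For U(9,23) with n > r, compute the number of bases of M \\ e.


Deleting e from U(9,23) gives U(9,22) since n > r.
Bases of U(9,22) = C(22,9) = 22! / (9! * 13!) = 497420.

497420


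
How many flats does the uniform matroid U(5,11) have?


Flats of U(5,11): every subset of size < 5 is a flat, plus E itself.
Count = (11 choose 0) + (11 choose 1) + (11 choose 2) + (11 choose 3) + (11 choose 4) + 1
     = 1 + 11 + 55 + 165 + 330 + 1
     = 563.

563


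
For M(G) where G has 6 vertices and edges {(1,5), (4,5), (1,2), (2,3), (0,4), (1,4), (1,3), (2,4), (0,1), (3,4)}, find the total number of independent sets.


An independent set in a graphic matroid is an acyclic edge subset.
G has 6 vertices and 10 edges.
Enumerate all 2^10 = 1024 subsets, checking for acyclicity.
Total independent sets = 426.

426


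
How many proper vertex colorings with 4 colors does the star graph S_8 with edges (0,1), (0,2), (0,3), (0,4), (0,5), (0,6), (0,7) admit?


P(tree, k) = k * (k-1)^(7) for any tree on 8 vertices.
P(4) = 4 * 3^7 = 4 * 2187 = 8748.

8748


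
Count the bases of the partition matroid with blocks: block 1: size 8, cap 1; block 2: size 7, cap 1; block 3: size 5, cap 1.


A basis picks exactly ci elements from block i.
Number of bases = product of C(|Si|, ci).
= C(8,1) * C(7,1) * C(5,1)
= 8 * 7 * 5
= 280.

280


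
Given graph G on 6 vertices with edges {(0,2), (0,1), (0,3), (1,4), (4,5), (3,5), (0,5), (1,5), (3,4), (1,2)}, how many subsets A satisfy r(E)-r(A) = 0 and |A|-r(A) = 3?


R(x,y) = sum over A in 2^E of x^(r(E)-r(A)) * y^(|A|-r(A)).
G has 6 vertices, 10 edges. r(E) = 5.
Enumerate all 2^10 = 1024 subsets.
Count subsets with r(E)-r(A)=0 and |A|-r(A)=3: 44.

44


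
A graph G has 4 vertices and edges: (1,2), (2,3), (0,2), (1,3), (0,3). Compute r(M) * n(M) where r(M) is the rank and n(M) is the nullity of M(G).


r(M) = |V| - c = 4 - 1 = 3.
nullity = |E| - r(M) = 5 - 3 = 2.
Product = 3 * 2 = 6.

6


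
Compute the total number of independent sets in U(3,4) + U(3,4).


For a direct sum, |I(M1+M2)| = |I(M1)| * |I(M2)|.
|I(U(3,4))| = sum C(4,k) for k=0..3 = 15.
|I(U(3,4))| = sum C(4,k) for k=0..3 = 15.
Total = 15 * 15 = 225.

225


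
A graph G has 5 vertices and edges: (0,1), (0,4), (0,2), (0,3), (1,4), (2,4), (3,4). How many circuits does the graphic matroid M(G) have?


A circuit in a graphic matroid = edge set of a simple cycle.
G has 5 vertices and 7 edges.
Enumerating all minimal edge subsets forming cycles...
Total circuits found: 6.

6


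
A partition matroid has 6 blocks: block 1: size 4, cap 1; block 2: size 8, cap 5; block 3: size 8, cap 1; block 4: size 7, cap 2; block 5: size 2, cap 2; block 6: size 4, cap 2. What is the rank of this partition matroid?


Rank of a partition matroid = sum of min(|Si|, ci) for each block.
= min(4,1) + min(8,5) + min(8,1) + min(7,2) + min(2,2) + min(4,2)
= 1 + 5 + 1 + 2 + 2 + 2
= 13.

13


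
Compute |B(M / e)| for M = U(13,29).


Contracting e from U(13,29) gives U(12,28).
Bases of U(12,28) = (28 choose 12) = 30421755.

30421755


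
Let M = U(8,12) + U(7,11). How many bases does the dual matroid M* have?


(M1+M2)* = M1* + M2*.
M1* = U(4,12), bases: C(12,4) = 495.
M2* = U(4,11), bases: C(11,4) = 330.
|B(M*)| = 495 * 330 = 163350.

163350


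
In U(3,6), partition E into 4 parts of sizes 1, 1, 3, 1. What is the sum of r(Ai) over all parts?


r(Ai) = min(|Ai|, 3) for each part.
Sum = min(1,3) + min(1,3) + min(3,3) + min(1,3)
    = 1 + 1 + 3 + 1
    = 6.

6


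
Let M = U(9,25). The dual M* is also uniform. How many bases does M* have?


The dual of U(r,n) is U(n-r, n) = U(16,25).
Bases of U(16,25) are all (16)-element subsets.
|B(M*)| = C(25,16) = 2042975.

2042975


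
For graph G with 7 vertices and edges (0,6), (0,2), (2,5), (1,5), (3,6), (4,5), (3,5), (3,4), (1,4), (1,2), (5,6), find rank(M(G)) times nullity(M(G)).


r(M) = |V| - c = 7 - 1 = 6.
nullity = |E| - r(M) = 11 - 6 = 5.
Product = 6 * 5 = 30.

30


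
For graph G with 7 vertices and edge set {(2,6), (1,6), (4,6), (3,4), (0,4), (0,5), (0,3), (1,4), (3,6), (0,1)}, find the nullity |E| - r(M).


Cycle rank (nullity) = |E| - r(M) = |E| - (|V| - c).
|E| = 10, |V| = 7, c = 1.
Nullity = 10 - (7 - 1) = 10 - 6 = 4.

4


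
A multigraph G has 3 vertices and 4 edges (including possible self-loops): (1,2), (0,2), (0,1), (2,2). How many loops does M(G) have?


In a graphic matroid, a loop is a self-loop edge (u,u) with rank 0.
Examining all 4 edges for self-loops...
Self-loops found: (2,2)
Number of loops = 1.

1


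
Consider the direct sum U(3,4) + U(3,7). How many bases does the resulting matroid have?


Bases of a direct sum M1 + M2: |B| = |B(M1)| * |B(M2)|.
|B(U(3,4))| = C(4,3) = 4.
|B(U(3,7))| = C(7,3) = 35.
Total bases = 4 * 35 = 140.

140


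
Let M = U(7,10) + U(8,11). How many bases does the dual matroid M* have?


(M1+M2)* = M1* + M2*.
M1* = U(3,10), bases: C(10,3) = 120.
M2* = U(3,11), bases: C(11,3) = 165.
|B(M*)| = 120 * 165 = 19800.

19800


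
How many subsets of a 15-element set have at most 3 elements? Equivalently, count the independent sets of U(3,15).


Independent sets of U(3,15) are all subsets of size <= 3.
Count = (15 choose 0) + (15 choose 1) + (15 choose 2) + (15 choose 3)
     = 1 + 15 + 105 + 455
     = 576.

576


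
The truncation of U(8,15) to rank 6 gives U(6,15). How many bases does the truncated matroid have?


Truncating U(8,15) to rank 6 gives U(6,15).
Bases of U(6,15) are all 6-element subsets of 15 elements.
Number of bases = C(15,6) = 15! / (6! * 9!) = 5005.

5005


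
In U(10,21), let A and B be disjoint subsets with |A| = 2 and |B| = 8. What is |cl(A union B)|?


|A union B| = 2 + 8 = 10 (disjoint).
In U(10,21), cl(S) = S if |S| < 10, else cl(S) = E.
Since 10 >= 10, cl(A union B) = E.
|cl(A union B)| = 21.

21


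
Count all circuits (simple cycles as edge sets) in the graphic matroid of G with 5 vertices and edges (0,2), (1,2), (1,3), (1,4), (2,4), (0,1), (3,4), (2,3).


A circuit in a graphic matroid = edge set of a simple cycle.
G has 5 vertices and 8 edges.
Enumerating all minimal edge subsets forming cycles...
Total circuits found: 12.

12


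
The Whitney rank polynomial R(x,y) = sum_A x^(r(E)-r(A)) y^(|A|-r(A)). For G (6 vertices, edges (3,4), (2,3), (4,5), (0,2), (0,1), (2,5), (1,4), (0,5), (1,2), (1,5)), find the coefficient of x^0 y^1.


R(x,y) = sum over A in 2^E of x^(r(E)-r(A)) * y^(|A|-r(A)).
G has 6 vertices, 10 edges. r(E) = 5.
Enumerate all 2^10 = 1024 subsets.
Count subsets with r(E)-r(A)=0 and |A|-r(A)=1: 159.

159


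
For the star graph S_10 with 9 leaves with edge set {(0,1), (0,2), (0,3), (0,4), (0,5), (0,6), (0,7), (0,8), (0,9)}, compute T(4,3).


A star on 10 vertices is a tree with 9 edges.
T(x,y) = x^(9) for any tree.
T(4,3) = 4^9 = 262144.

262144


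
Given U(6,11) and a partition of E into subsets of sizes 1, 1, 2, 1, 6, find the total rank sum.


r(Ai) = min(|Ai|, 6) for each part.
Sum = min(1,6) + min(1,6) + min(2,6) + min(1,6) + min(6,6)
    = 1 + 1 + 2 + 1 + 6
    = 11.

11


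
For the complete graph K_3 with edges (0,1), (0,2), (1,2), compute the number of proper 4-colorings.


P(K_3, k) = k(k-1)(k-2)...(k-2).
P(4) = (4) * (3) * (2) = 24.

24


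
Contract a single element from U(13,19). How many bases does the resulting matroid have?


Contracting e from U(13,19) gives U(12,18).
Bases of U(12,18) = C(18,12) = 18! / (12! * 6!) = 18564.

18564


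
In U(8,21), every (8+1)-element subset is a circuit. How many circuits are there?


In U(8,21), circuits are the (9)-element subsets.
Any set of 9 elements is dependent, and removing any one element gives
an independent set of size 8, so it is a minimal dependent set.
Number of circuits = (21 choose 9) = 293930.

293930


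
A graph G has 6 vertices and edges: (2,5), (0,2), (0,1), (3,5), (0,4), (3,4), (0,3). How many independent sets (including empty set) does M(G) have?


An independent set in a graphic matroid is an acyclic edge subset.
G has 6 vertices and 7 edges.
Enumerate all 2^7 = 128 subsets, checking for acyclicity.
Total independent sets = 104.

104


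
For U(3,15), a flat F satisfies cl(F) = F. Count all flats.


Flats of U(3,15): every subset of size < 3 is a flat, plus E itself.
Count = C(15,0) + C(15,1) + C(15,2) + 1
     = 1 + 15 + 105 + 1
     = 122.

122


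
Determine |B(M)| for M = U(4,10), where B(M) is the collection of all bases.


Bases of U(4,10) are all 4-element subsets of the 10-element ground set.
Number of bases = C(10,4).
(10 choose 4) = 210.

210


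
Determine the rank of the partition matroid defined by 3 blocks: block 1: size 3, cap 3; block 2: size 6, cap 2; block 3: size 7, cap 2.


Rank of a partition matroid = sum of min(|Si|, ci) for each block.
= min(3,3) + min(6,2) + min(7,2)
= 3 + 2 + 2
= 7.

7


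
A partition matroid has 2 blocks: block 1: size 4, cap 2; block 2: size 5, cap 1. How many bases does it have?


A basis picks exactly ci elements from block i.
Number of bases = product of C(|Si|, ci).
= C(4,2) * C(5,1)
= 6 * 5
= 30.

30


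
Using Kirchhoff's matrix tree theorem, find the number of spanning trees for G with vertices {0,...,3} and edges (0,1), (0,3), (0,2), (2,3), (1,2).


By Kirchhoff's matrix tree theorem, the number of spanning trees equals
the determinant of any cofactor of the Laplacian matrix L.
G has 4 vertices and 5 edges.
Computing the (3 x 3) cofactor determinant gives 8.

8


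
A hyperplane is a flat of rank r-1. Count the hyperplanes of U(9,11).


Hyperplanes of U(9,11) are flats of rank 8.
In a uniform matroid, these are exactly the (8)-element subsets.
Count = C(11,8) = 11! / (8! * 3!) = 165.

165


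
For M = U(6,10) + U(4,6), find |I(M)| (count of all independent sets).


For a direct sum, |I(M1+M2)| = |I(M1)| * |I(M2)|.
|I(U(6,10))| = sum C(10,k) for k=0..6 = 848.
|I(U(4,6))| = sum C(6,k) for k=0..4 = 57.
Total = 848 * 57 = 48336.

48336


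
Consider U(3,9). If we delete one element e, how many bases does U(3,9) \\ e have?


Deleting e from U(3,9) gives U(3,8) since n > r.
Bases of U(3,8) = C(8,3) = (8 * 7 * 6) / (1 * 2 * 3) = 56.

56


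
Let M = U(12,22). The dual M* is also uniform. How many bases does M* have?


The dual of U(r,n) is U(n-r, n) = U(10,22).
Bases of U(10,22) are all (10)-element subsets.
|B(M*)| = C(22,10) = 646646.

646646


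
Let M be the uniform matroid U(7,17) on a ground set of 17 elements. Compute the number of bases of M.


Bases of U(7,17) are all 7-element subsets of the 17-element ground set.
Number of bases = C(17,7).
C(17,7) = 17! / (7! * 10!) = 19448.

19448


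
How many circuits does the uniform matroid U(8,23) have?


In U(8,23), circuits are the (9)-element subsets.
Any set of 9 elements is dependent, and removing any one element gives
an independent set of size 8, so it is a minimal dependent set.
Number of circuits = (23 choose 9) = 817190.

817190


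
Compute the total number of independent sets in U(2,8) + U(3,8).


For a direct sum, |I(M1+M2)| = |I(M1)| * |I(M2)|.
|I(U(2,8))| = sum C(8,k) for k=0..2 = 37.
|I(U(3,8))| = sum C(8,k) for k=0..3 = 93.
Total = 37 * 93 = 3441.

3441


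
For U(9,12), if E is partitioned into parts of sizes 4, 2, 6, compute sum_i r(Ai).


r(Ai) = min(|Ai|, 9) for each part.
Sum = min(4,9) + min(2,9) + min(6,9)
    = 4 + 2 + 6
    = 12.

12


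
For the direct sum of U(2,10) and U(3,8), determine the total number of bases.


Bases of a direct sum M1 + M2: |B| = |B(M1)| * |B(M2)|.
|B(U(2,10))| = C(10,2) = 45.
|B(U(3,8))| = C(8,3) = 56.
Total bases = 45 * 56 = 2520.

2520


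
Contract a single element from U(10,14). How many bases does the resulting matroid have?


Contracting e from U(10,14) gives U(9,13).
Bases of U(9,13) = C(13,9) = 13! / (9! * 4!) = 715.

715


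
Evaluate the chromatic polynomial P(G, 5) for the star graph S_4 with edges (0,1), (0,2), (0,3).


P(tree, k) = k * (k-1)^(3) for any tree on 4 vertices.
P(5) = 5 * 4^3 = 5 * 64 = 320.

320


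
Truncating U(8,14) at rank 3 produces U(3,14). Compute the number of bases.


Truncating U(8,14) to rank 3 gives U(3,14).
Bases of U(3,14) are all 3-element subsets of 14 elements.
Number of bases = C(14,3) = (14 * 13 * 12) / (1 * 2 * 3) = 364.

364


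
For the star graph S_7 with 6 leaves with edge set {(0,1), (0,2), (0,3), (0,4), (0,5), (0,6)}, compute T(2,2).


A star on 7 vertices is a tree with 6 edges.
T(x,y) = x^(6) for any tree.
T(2,2) = 2^6 = 64.

64


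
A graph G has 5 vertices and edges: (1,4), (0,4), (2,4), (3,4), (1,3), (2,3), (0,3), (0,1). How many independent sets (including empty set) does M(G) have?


An independent set in a graphic matroid is an acyclic edge subset.
G has 5 vertices and 8 edges.
Enumerate all 2^8 = 256 subsets, checking for acyclicity.
Total independent sets = 128.

128


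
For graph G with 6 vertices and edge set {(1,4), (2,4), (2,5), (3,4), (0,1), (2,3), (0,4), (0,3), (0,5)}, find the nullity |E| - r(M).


Cycle rank (nullity) = |E| - r(M) = |E| - (|V| - c).
|E| = 9, |V| = 6, c = 1.
Nullity = 9 - (6 - 1) = 9 - 5 = 4.

4


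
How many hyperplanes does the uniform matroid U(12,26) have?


Hyperplanes of U(12,26) are flats of rank 11.
In a uniform matroid, these are exactly the (11)-element subsets.
Count = (26 choose 11) = 7726160.

7726160


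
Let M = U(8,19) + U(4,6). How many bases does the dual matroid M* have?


(M1+M2)* = M1* + M2*.
M1* = U(11,19), bases: C(19,11) = 75582.
M2* = U(2,6), bases: C(6,2) = 15.
|B(M*)| = 75582 * 15 = 1133730.

1133730


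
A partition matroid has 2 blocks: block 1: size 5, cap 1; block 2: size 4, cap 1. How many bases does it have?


A basis picks exactly ci elements from block i.
Number of bases = product of C(|Si|, ci).
= C(5,1) * C(4,1)
= 5 * 4
= 20.

20


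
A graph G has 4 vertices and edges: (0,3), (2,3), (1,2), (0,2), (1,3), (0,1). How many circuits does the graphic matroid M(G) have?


A circuit in a graphic matroid = edge set of a simple cycle.
G has 4 vertices and 6 edges.
Enumerating all minimal edge subsets forming cycles...
Total circuits found: 7.

7


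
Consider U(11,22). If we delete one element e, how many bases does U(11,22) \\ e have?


Deleting e from U(11,22) gives U(11,21) since n > r.
Bases of U(11,21) = C(21,11) = 21! / (11! * 10!) = 352716.

352716


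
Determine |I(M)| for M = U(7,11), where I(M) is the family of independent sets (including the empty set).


Independent sets of U(7,11) are all subsets of size <= 7.
Count = C(11,0) + C(11,1) + C(11,2) + C(11,3) + C(11,4) + C(11,5) + C(11,6) + C(11,7)
     = 1 + 11 + 55 + 165 + 330 + 462 + 462 + 330
     = 1816.

1816


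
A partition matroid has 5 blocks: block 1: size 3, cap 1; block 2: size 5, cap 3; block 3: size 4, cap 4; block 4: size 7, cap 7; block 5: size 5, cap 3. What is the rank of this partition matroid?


Rank of a partition matroid = sum of min(|Si|, ci) for each block.
= min(3,1) + min(5,3) + min(4,4) + min(7,7) + min(5,3)
= 1 + 3 + 4 + 7 + 3
= 18.

18


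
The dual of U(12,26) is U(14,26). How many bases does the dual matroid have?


The dual of U(r,n) is U(n-r, n) = U(14,26).
Bases of U(14,26) are all (14)-element subsets.
|B(M*)| = C(26,14) = 26! / (14! * 12!) = 9657700.

9657700


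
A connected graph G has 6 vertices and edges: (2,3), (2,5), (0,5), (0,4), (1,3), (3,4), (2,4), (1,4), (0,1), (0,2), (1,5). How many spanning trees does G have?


By Kirchhoff's matrix tree theorem, the number of spanning trees equals
the determinant of any cofactor of the Laplacian matrix L.
G has 6 vertices and 11 edges.
Computing the (5 x 5) cofactor determinant gives 224.

224


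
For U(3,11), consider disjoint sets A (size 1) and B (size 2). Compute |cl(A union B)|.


|A union B| = 1 + 2 = 3 (disjoint).
In U(3,11), cl(S) = S if |S| < 3, else cl(S) = E.
Since 3 >= 3, cl(A union B) = E.
|cl(A union B)| = 11.

11


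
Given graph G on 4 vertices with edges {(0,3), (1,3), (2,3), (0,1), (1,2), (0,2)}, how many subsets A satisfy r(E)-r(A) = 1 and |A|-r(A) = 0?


R(x,y) = sum over A in 2^E of x^(r(E)-r(A)) * y^(|A|-r(A)).
G has 4 vertices, 6 edges. r(E) = 3.
Enumerate all 2^6 = 64 subsets.
Count subsets with r(E)-r(A)=1 and |A|-r(A)=0: 15.

15


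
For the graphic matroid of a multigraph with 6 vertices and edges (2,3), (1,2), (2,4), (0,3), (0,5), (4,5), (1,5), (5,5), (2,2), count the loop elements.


In a graphic matroid, a loop is a self-loop edge (u,u) with rank 0.
Examining all 9 edges for self-loops...
Self-loops found: (5,5), (2,2)
Number of loops = 2.

2


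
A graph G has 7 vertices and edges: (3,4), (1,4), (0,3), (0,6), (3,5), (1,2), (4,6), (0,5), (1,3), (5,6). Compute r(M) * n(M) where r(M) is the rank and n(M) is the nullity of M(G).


r(M) = |V| - c = 7 - 1 = 6.
nullity = |E| - r(M) = 10 - 6 = 4.
Product = 6 * 4 = 24.

24


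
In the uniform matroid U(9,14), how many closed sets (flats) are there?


Flats of U(9,14): every subset of size < 9 is a flat, plus E itself.
Count = C(14,0) + C(14,1) + C(14,2) + C(14,3) + C(14,4) + C(14,5) + C(14,6) + C(14,7) + C(14,8) + 1
     = 1 + 14 + 91 + 364 + 1001 + 2002 + 3003 + 3432 + 3003 + 1
     = 12912.

12912


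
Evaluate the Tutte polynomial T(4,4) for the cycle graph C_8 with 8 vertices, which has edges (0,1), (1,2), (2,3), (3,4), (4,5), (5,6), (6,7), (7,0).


T(C_8; x,y) = x + x^2 + ... + x^(7) + y.
T(4,4) = 4^1 + 4^2 + 4^3 + 4^4 + 4^5 + 4^6 + 4^7 + 4
= 4 + 16 + 64 + 256 + 1024 + 4096 + 16384 + 4
= 21848.

21848


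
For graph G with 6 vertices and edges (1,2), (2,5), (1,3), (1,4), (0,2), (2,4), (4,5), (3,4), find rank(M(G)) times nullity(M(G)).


r(M) = |V| - c = 6 - 1 = 5.
nullity = |E| - r(M) = 8 - 5 = 3.
Product = 5 * 3 = 15.

15


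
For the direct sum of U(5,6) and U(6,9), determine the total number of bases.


Bases of a direct sum M1 + M2: |B| = |B(M1)| * |B(M2)|.
|B(U(5,6))| = C(6,5) = 6.
|B(U(6,9))| = C(9,6) = 84.
Total bases = 6 * 84 = 504.

504


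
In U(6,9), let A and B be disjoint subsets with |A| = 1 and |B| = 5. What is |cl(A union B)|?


|A union B| = 1 + 5 = 6 (disjoint).
In U(6,9), cl(S) = S if |S| < 6, else cl(S) = E.
Since 6 >= 6, cl(A union B) = E.
|cl(A union B)| = 9.

9


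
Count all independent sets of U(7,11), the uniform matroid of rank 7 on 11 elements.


Independent sets of U(7,11) are all subsets of size <= 7.
Count = C(11,0) + C(11,1) + C(11,2) + C(11,3) + C(11,4) + C(11,5) + C(11,6) + C(11,7)
     = 1 + 11 + 55 + 165 + 330 + 462 + 462 + 330
     = 1816.

1816


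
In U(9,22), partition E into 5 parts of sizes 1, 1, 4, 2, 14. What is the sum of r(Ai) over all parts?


r(Ai) = min(|Ai|, 9) for each part.
Sum = min(1,9) + min(1,9) + min(4,9) + min(2,9) + min(14,9)
    = 1 + 1 + 4 + 2 + 9
    = 17.

17


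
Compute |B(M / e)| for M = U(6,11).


Contracting e from U(6,11) gives U(5,10).
Bases of U(5,10) = C(10,5) = 252.

252


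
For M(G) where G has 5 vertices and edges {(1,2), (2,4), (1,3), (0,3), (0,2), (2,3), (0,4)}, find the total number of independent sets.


An independent set in a graphic matroid is an acyclic edge subset.
G has 5 vertices and 7 edges.
Enumerate all 2^7 = 128 subsets, checking for acyclicity.
Total independent sets = 82.

82


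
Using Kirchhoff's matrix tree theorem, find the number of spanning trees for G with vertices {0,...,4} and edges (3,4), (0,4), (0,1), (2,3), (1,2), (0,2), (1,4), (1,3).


By Kirchhoff's matrix tree theorem, the number of spanning trees equals
the determinant of any cofactor of the Laplacian matrix L.
G has 5 vertices and 8 edges.
Computing the (4 x 4) cofactor determinant gives 45.

45


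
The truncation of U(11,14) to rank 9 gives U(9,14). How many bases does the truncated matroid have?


Truncating U(11,14) to rank 9 gives U(9,14).
Bases of U(9,14) are all 9-element subsets of 14 elements.
Number of bases = (14 choose 9) = 2002.

2002


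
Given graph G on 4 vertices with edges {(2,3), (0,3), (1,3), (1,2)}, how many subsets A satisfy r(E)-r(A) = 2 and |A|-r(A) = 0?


R(x,y) = sum over A in 2^E of x^(r(E)-r(A)) * y^(|A|-r(A)).
G has 4 vertices, 4 edges. r(E) = 3.
Enumerate all 2^4 = 16 subsets.
Count subsets with r(E)-r(A)=2 and |A|-r(A)=0: 4.

4


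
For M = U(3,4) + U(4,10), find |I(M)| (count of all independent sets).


For a direct sum, |I(M1+M2)| = |I(M1)| * |I(M2)|.
|I(U(3,4))| = sum C(4,k) for k=0..3 = 15.
|I(U(4,10))| = sum C(10,k) for k=0..4 = 386.
Total = 15 * 386 = 5790.

5790


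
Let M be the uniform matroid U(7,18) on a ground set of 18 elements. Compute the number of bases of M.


Bases of U(7,18) are all 7-element subsets of the 18-element ground set.
Number of bases = C(18,7).
(18 choose 7) = 31824.

31824


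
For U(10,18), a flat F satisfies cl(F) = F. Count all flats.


Flats of U(10,18): every subset of size < 10 is a flat, plus E itself.
Count = C(18,0) + C(18,1) + C(18,2) + C(18,3) + C(18,4) + C(18,5) + C(18,6) + C(18,7) + C(18,8) + C(18,9) + 1
     = 1 + 18 + 153 + 816 + 3060 + 8568 + 18564 + 31824 + 43758 + 48620 + 1
     = 155383.

155383


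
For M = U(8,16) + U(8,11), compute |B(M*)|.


(M1+M2)* = M1* + M2*.
M1* = U(8,16), bases: C(16,8) = 12870.
M2* = U(3,11), bases: C(11,3) = 165.
|B(M*)| = 12870 * 165 = 2123550.

2123550


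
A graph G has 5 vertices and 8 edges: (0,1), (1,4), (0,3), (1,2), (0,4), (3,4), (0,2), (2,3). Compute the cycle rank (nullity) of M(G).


Cycle rank (nullity) = |E| - r(M) = |E| - (|V| - c).
|E| = 8, |V| = 5, c = 1.
Nullity = 8 - (5 - 1) = 8 - 4 = 4.

4


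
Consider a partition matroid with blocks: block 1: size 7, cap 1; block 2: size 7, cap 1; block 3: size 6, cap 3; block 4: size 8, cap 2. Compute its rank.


Rank of a partition matroid = sum of min(|Si|, ci) for each block.
= min(7,1) + min(7,1) + min(6,3) + min(8,2)
= 1 + 1 + 3 + 2
= 7.

7


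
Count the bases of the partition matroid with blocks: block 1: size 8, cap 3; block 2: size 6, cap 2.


A basis picks exactly ci elements from block i.
Number of bases = product of C(|Si|, ci).
= C(8,3) * C(6,2)
= 56 * 15
= 840.

840


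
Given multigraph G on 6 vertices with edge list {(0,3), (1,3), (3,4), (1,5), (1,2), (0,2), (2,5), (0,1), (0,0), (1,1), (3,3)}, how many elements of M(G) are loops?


In a graphic matroid, a loop is a self-loop edge (u,u) with rank 0.
Examining all 11 edges for self-loops...
Self-loops found: (0,0), (1,1), (3,3)
Number of loops = 3.

3


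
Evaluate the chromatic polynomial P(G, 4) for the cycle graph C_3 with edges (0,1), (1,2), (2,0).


P(C_3, k) = (k-1)^3 + (-1)^3*(k-1).
P(4) = (3)^3 - 3
= 27 - 3 = 24.

24


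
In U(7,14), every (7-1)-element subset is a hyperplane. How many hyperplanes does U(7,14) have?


Hyperplanes of U(7,14) are flats of rank 6.
In a uniform matroid, these are exactly the (6)-element subsets.
Count = C(14,6) = 14! / (6! * 8!) = 3003.

3003


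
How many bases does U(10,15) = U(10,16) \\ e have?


Deleting e from U(10,16) gives U(10,15) since n > r.
Bases of U(10,15) = C(15,10) = 15! / (10! * 5!) = 3003.

3003


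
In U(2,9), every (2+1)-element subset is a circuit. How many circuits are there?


In U(2,9), circuits are the (3)-element subsets.
Any set of 3 elements is dependent, and removing any one element gives
an independent set of size 2, so it is a minimal dependent set.
Number of circuits = (9 choose 3) = 84.

84


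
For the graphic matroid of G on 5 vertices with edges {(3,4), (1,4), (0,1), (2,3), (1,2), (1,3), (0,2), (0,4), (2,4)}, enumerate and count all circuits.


A circuit in a graphic matroid = edge set of a simple cycle.
G has 5 vertices and 9 edges.
Enumerating all minimal edge subsets forming cycles...
Total circuits found: 22.

22


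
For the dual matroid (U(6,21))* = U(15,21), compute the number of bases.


The dual of U(r,n) is U(n-r, n) = U(15,21).
Bases of U(15,21) are all (15)-element subsets.
|B(M*)| = C(21,15) = 54264.

54264


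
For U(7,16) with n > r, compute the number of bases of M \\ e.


Deleting e from U(7,16) gives U(7,15) since n > r.
Bases of U(7,15) = (15 choose 7) = 6435.

6435


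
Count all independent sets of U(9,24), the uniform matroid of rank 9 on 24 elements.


Independent sets of U(9,24) are all subsets of size <= 9.
Count = (24 choose 0) + (24 choose 1) + (24 choose 2) + (24 choose 3) + (24 choose 4) + (24 choose 5) + (24 choose 6) + (24 choose 7) + (24 choose 8) + (24 choose 9)
     = 1 + 24 + 276 + 2024 + 10626 + 42504 + 134596 + 346104 + 735471 + 1307504
     = 2579130.

2579130


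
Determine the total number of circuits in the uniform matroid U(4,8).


In U(4,8), circuits are the (5)-element subsets.
Any set of 5 elements is dependent, and removing any one element gives
an independent set of size 4, so it is a minimal dependent set.
Number of circuits = C(8,5) = 56.

56


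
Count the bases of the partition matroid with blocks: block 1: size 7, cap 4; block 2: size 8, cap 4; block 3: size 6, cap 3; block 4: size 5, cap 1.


A basis picks exactly ci elements from block i.
Number of bases = product of C(|Si|, ci).
= C(7,4) * C(8,4) * C(6,3) * C(5,1)
= 35 * 70 * 20 * 5
= 245000.

245000


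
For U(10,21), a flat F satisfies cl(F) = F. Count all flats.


Flats of U(10,21): every subset of size < 10 is a flat, plus E itself.
Count = C(21,0) + C(21,1) + C(21,2) + C(21,3) + C(21,4) + C(21,5) + C(21,6) + C(21,7) + C(21,8) + C(21,9) + 1
     = 1 + 21 + 210 + 1330 + 5985 + 20349 + 54264 + 116280 + 203490 + 293930 + 1
     = 695861.

695861


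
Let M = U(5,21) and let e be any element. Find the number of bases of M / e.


Contracting e from U(5,21) gives U(4,20).
Bases of U(4,20) = C(20,4) = 20! / (4! * 16!) = 4845.

4845


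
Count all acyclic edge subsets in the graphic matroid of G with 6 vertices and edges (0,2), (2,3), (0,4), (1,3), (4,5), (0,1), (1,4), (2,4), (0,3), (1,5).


An independent set in a graphic matroid is an acyclic edge subset.
G has 6 vertices and 10 edges.
Enumerate all 2^10 = 1024 subsets, checking for acyclicity.
Total independent sets = 454.

454


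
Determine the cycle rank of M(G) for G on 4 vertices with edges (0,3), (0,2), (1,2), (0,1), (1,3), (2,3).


Cycle rank (nullity) = |E| - r(M) = |E| - (|V| - c).
|E| = 6, |V| = 4, c = 1.
Nullity = 6 - (4 - 1) = 6 - 3 = 3.

3


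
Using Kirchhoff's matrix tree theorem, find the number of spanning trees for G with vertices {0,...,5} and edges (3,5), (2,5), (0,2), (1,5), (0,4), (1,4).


By Kirchhoff's matrix tree theorem, the number of spanning trees equals
the determinant of any cofactor of the Laplacian matrix L.
G has 6 vertices and 6 edges.
Computing the (5 x 5) cofactor determinant gives 5.

5


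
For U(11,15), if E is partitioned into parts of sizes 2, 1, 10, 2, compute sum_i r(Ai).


r(Ai) = min(|Ai|, 11) for each part.
Sum = min(2,11) + min(1,11) + min(10,11) + min(2,11)
    = 2 + 1 + 10 + 2
    = 15.

15


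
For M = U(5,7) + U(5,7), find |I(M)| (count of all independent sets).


For a direct sum, |I(M1+M2)| = |I(M1)| * |I(M2)|.
|I(U(5,7))| = sum C(7,k) for k=0..5 = 120.
|I(U(5,7))| = sum C(7,k) for k=0..5 = 120.
Total = 120 * 120 = 14400.

14400


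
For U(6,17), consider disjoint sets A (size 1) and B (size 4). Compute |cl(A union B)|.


|A union B| = 1 + 4 = 5 (disjoint).
In U(6,17), cl(S) = S if |S| < 6, else cl(S) = E.
Since 5 < 6, cl(A union B) = A union B.
|cl(A union B)| = 5.

5


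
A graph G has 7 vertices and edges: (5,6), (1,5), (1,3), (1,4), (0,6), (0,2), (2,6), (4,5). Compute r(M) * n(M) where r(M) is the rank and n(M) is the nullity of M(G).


r(M) = |V| - c = 7 - 1 = 6.
nullity = |E| - r(M) = 8 - 6 = 2.
Product = 6 * 2 = 12.

12


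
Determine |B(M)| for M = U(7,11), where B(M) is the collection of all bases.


Bases of U(7,11) are all 7-element subsets of the 11-element ground set.
Number of bases = C(11,7).
(11 choose 7) = 330.

330


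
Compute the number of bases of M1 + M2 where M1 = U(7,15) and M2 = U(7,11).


Bases of a direct sum M1 + M2: |B| = |B(M1)| * |B(M2)|.
|B(U(7,15))| = C(15,7) = 6435.
|B(U(7,11))| = C(11,7) = 330.
Total bases = 6435 * 330 = 2123550.

2123550


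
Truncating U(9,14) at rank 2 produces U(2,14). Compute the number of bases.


Truncating U(9,14) to rank 2 gives U(2,14).
Bases of U(2,14) are all 2-element subsets of 14 elements.
Number of bases = (14 choose 2) = 91.

91


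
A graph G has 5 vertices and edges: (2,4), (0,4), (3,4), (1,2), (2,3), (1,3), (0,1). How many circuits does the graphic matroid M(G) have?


A circuit in a graphic matroid = edge set of a simple cycle.
G has 5 vertices and 7 edges.
Enumerating all minimal edge subsets forming cycles...
Total circuits found: 7.

7


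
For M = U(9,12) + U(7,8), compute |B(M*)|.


(M1+M2)* = M1* + M2*.
M1* = U(3,12), bases: C(12,3) = 220.
M2* = U(1,8), bases: C(8,1) = 8.
|B(M*)| = 220 * 8 = 1760.

1760


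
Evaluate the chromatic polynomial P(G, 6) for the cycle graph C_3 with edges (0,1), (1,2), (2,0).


P(C_3, k) = (k-1)^3 + (-1)^3*(k-1).
P(6) = (5)^3 - 5
= 125 - 5 = 120.

120


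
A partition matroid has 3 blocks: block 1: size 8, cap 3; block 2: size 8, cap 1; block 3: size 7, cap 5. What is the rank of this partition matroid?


Rank of a partition matroid = sum of min(|Si|, ci) for each block.
= min(8,3) + min(8,1) + min(7,5)
= 3 + 1 + 5
= 9.

9


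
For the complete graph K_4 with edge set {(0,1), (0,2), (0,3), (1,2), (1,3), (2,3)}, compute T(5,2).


T(K_4; x,y) = x^3 + 3x^2 + 4xy + 2x + y^3 + 3y^2 + 2y.
Substituting x=5, y=2:
= 125 + 75 + 40 + 10 + 8 + 12 + 4
= 274.

274


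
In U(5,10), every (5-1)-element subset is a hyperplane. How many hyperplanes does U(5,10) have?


Hyperplanes of U(5,10) are flats of rank 4.
In a uniform matroid, these are exactly the (4)-element subsets.
Count = C(10,4) = 10! / (4! * 6!) = 210.

210


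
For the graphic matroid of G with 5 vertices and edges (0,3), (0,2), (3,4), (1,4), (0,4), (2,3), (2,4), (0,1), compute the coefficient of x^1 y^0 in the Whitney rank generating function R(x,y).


R(x,y) = sum over A in 2^E of x^(r(E)-r(A)) * y^(|A|-r(A)).
G has 5 vertices, 8 edges. r(E) = 4.
Enumerate all 2^8 = 256 subsets.
Count subsets with r(E)-r(A)=1 and |A|-r(A)=0: 51.

51


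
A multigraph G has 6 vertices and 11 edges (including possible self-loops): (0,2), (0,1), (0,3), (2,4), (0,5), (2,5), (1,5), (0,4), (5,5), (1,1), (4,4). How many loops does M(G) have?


In a graphic matroid, a loop is a self-loop edge (u,u) with rank 0.
Examining all 11 edges for self-loops...
Self-loops found: (5,5), (1,1), (4,4)
Number of loops = 3.

3


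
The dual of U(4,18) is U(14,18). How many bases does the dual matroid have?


The dual of U(r,n) is U(n-r, n) = U(14,18).
Bases of U(14,18) are all (14)-element subsets.
|B(M*)| = C(18,14) = 3060.

3060


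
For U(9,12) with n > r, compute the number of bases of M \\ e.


Deleting e from U(9,12) gives U(9,11) since n > r.
Bases of U(9,11) = (11 choose 9) = 55.

55


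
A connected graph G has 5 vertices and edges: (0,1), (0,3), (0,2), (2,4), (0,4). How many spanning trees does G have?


By Kirchhoff's matrix tree theorem, the number of spanning trees equals
the determinant of any cofactor of the Laplacian matrix L.
G has 5 vertices and 5 edges.
Computing the (4 x 4) cofactor determinant gives 3.

3


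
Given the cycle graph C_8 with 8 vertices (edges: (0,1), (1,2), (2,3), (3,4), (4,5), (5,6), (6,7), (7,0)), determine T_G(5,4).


T(C_8; x,y) = x + x^2 + ... + x^(7) + y.
T(5,4) = 5^1 + 5^2 + 5^3 + 5^4 + 5^5 + 5^6 + 5^7 + 4
= 5 + 25 + 125 + 625 + 3125 + 15625 + 78125 + 4
= 97659.

97659


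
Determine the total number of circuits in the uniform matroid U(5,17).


In U(5,17), circuits are the (6)-element subsets.
Any set of 6 elements is dependent, and removing any one element gives
an independent set of size 5, so it is a minimal dependent set.
Number of circuits = C(17,6) = 17! / (6! * 11!) = 12376.

12376


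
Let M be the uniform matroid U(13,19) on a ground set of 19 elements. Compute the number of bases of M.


Bases of U(13,19) are all 13-element subsets of the 19-element ground set.
Number of bases = C(19,13).
C(19,13) = 19! / (13! * 6!) = 27132.

27132


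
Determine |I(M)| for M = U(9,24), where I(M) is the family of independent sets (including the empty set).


Independent sets of U(9,24) are all subsets of size <= 9.
Count = C(24,0) + C(24,1) + C(24,2) + C(24,3) + C(24,4) + C(24,5) + C(24,6) + C(24,7) + C(24,8) + C(24,9)
     = 1 + 24 + 276 + 2024 + 10626 + 42504 + 134596 + 346104 + 735471 + 1307504
     = 2579130.

2579130


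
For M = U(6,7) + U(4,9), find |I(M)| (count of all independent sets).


For a direct sum, |I(M1+M2)| = |I(M1)| * |I(M2)|.
|I(U(6,7))| = sum C(7,k) for k=0..6 = 127.
|I(U(4,9))| = sum C(9,k) for k=0..4 = 256.
Total = 127 * 256 = 32512.

32512


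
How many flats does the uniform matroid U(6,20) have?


Flats of U(6,20): every subset of size < 6 is a flat, plus E itself.
Count = C(20,0) + C(20,1) + C(20,2) + C(20,3) + C(20,4) + C(20,5) + 1
     = 1 + 20 + 190 + 1140 + 4845 + 15504 + 1
     = 21701.

21701


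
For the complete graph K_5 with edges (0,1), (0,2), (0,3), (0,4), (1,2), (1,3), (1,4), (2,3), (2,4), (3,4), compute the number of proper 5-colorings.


P(K_5, k) = k(k-1)(k-2)...(k-4).
P(5) = (5) * (4) * (3) * (2) * (1) = 120.

120


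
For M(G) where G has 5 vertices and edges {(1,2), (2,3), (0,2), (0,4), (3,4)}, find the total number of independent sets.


An independent set in a graphic matroid is an acyclic edge subset.
G has 5 vertices and 5 edges.
Enumerate all 2^5 = 32 subsets, checking for acyclicity.
Total independent sets = 30.

30


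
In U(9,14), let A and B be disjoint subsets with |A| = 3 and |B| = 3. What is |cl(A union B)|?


|A union B| = 3 + 3 = 6 (disjoint).
In U(9,14), cl(S) = S if |S| < 9, else cl(S) = E.
Since 6 < 9, cl(A union B) = A union B.
|cl(A union B)| = 6.

6


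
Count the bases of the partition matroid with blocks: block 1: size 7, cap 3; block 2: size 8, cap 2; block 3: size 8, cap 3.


A basis picks exactly ci elements from block i.
Number of bases = product of C(|Si|, ci).
= C(7,3) * C(8,2) * C(8,3)
= 35 * 28 * 56
= 54880.

54880


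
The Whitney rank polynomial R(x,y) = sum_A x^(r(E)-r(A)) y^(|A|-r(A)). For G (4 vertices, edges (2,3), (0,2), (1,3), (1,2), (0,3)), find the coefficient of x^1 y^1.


R(x,y) = sum over A in 2^E of x^(r(E)-r(A)) * y^(|A|-r(A)).
G has 4 vertices, 5 edges. r(E) = 3.
Enumerate all 2^5 = 32 subsets.
Count subsets with r(E)-r(A)=1 and |A|-r(A)=1: 2.

2


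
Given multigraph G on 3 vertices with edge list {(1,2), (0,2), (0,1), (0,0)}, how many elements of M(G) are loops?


In a graphic matroid, a loop is a self-loop edge (u,u) with rank 0.
Examining all 4 edges for self-loops...
Self-loops found: (0,0)
Number of loops = 1.

1


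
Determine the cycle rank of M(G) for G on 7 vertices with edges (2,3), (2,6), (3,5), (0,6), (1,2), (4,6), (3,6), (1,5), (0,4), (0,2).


Cycle rank (nullity) = |E| - r(M) = |E| - (|V| - c).
|E| = 10, |V| = 7, c = 1.
Nullity = 10 - (7 - 1) = 10 - 6 = 4.

4


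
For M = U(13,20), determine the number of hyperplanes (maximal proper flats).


Hyperplanes of U(13,20) are flats of rank 12.
In a uniform matroid, these are exactly the (12)-element subsets.
Count = C(20,12) = 20! / (12! * 8!) = 125970.

125970


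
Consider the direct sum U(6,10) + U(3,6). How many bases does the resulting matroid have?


Bases of a direct sum M1 + M2: |B| = |B(M1)| * |B(M2)|.
|B(U(6,10))| = C(10,6) = 210.
|B(U(3,6))| = C(6,3) = 20.
Total bases = 210 * 20 = 4200.

4200


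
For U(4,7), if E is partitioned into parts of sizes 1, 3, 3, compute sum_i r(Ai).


r(Ai) = min(|Ai|, 4) for each part.
Sum = min(1,4) + min(3,4) + min(3,4)
    = 1 + 3 + 3
    = 7.

7


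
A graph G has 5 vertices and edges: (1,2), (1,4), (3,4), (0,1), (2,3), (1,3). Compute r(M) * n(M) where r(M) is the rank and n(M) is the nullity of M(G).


r(M) = |V| - c = 5 - 1 = 4.
nullity = |E| - r(M) = 6 - 4 = 2.
Product = 4 * 2 = 8.

8


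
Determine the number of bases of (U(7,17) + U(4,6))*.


(M1+M2)* = M1* + M2*.
M1* = U(10,17), bases: C(17,10) = 19448.
M2* = U(2,6), bases: C(6,2) = 15.
|B(M*)| = 19448 * 15 = 291720.

291720


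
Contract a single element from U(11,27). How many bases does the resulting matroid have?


Contracting e from U(11,27) gives U(10,26).
Bases of U(10,26) = C(26,10) = 5311735.

5311735


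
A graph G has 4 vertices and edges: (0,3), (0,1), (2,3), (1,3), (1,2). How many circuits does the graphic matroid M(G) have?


A circuit in a graphic matroid = edge set of a simple cycle.
G has 4 vertices and 5 edges.
Enumerating all minimal edge subsets forming cycles...
Total circuits found: 3.

3
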